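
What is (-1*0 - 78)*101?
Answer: -7878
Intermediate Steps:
(-1*0 - 78)*101 = (0 - 78)*101 = -78*101 = -7878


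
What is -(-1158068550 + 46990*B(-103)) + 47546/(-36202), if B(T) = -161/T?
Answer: 2158969535252641/1864403 ≈ 1.1580e+9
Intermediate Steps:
-(-1158068550 + 46990*B(-103)) + 47546/(-36202) = -46990/(1/(-24645 - 161/(-103))) + 47546/(-36202) = -46990/(1/(-24645 - 161*(-1/103))) + 47546*(-1/36202) = -46990/(1/(-24645 + 161/103)) - 23773/18101 = -46990/(1/(-2538274/103)) - 23773/18101 = -46990/(-103/2538274) - 23773/18101 = -46990*(-2538274/103) - 23773/18101 = 119273495260/103 - 23773/18101 = 2158969535252641/1864403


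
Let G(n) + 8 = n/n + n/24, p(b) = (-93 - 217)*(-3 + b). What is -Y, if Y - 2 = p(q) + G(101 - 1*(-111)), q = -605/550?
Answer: -7649/6 ≈ -1274.8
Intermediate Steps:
q = -11/10 (q = -605*1/550 = -11/10 ≈ -1.1000)
p(b) = 930 - 310*b (p(b) = -310*(-3 + b) = 930 - 310*b)
G(n) = -7 + n/24 (G(n) = -8 + (n/n + n/24) = -8 + (1 + n*(1/24)) = -8 + (1 + n/24) = -7 + n/24)
Y = 7649/6 (Y = 2 + ((930 - 310*(-11/10)) + (-7 + (101 - 1*(-111))/24)) = 2 + ((930 + 341) + (-7 + (101 + 111)/24)) = 2 + (1271 + (-7 + (1/24)*212)) = 2 + (1271 + (-7 + 53/6)) = 2 + (1271 + 11/6) = 2 + 7637/6 = 7649/6 ≈ 1274.8)
-Y = -1*7649/6 = -7649/6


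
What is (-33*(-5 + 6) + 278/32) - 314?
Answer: -5413/16 ≈ -338.31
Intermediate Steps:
(-33*(-5 + 6) + 278/32) - 314 = (-33*1 + 278*(1/32)) - 314 = (-33 + 139/16) - 314 = -389/16 - 314 = -5413/16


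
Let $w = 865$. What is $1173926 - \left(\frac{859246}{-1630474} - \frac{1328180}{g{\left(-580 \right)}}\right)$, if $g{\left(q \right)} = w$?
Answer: $\frac{165782459130437}{141036001} \approx 1.1755 \cdot 10^{6}$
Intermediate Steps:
$g{\left(q \right)} = 865$
$1173926 - \left(\frac{859246}{-1630474} - \frac{1328180}{g{\left(-580 \right)}}\right) = 1173926 - \left(\frac{859246}{-1630474} - \frac{1328180}{865}\right) = 1173926 - \left(859246 \left(- \frac{1}{1630474}\right) - \frac{265636}{173}\right) = 1173926 - \left(- \frac{429623}{815237} - \frac{265636}{173}\right) = 1173926 - - \frac{216630620511}{141036001} = 1173926 + \frac{216630620511}{141036001} = \frac{165782459130437}{141036001}$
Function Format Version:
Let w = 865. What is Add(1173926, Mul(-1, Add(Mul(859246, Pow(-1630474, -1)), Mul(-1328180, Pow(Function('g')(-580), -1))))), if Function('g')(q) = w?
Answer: Rational(165782459130437, 141036001) ≈ 1.1755e+6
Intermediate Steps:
Function('g')(q) = 865
Add(1173926, Mul(-1, Add(Mul(859246, Pow(-1630474, -1)), Mul(-1328180, Pow(Function('g')(-580), -1))))) = Add(1173926, Mul(-1, Add(Mul(859246, Pow(-1630474, -1)), Mul(-1328180, Pow(865, -1))))) = Add(1173926, Mul(-1, Add(Mul(859246, Rational(-1, 1630474)), Mul(-1328180, Rational(1, 865))))) = Add(1173926, Mul(-1, Add(Rational(-429623, 815237), Rational(-265636, 173)))) = Add(1173926, Mul(-1, Rational(-216630620511, 141036001))) = Add(1173926, Rational(216630620511, 141036001)) = Rational(165782459130437, 141036001)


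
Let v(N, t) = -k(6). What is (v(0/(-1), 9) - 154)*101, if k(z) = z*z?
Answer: -19190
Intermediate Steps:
k(z) = z²
v(N, t) = -36 (v(N, t) = -1*6² = -1*36 = -36)
(v(0/(-1), 9) - 154)*101 = (-36 - 154)*101 = -190*101 = -19190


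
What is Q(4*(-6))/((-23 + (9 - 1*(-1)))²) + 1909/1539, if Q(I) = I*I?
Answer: 1209085/260091 ≈ 4.6487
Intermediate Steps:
Q(I) = I²
Q(4*(-6))/((-23 + (9 - 1*(-1)))²) + 1909/1539 = (4*(-6))²/((-23 + (9 - 1*(-1)))²) + 1909/1539 = (-24)²/((-23 + (9 + 1))²) + 1909*(1/1539) = 576/((-23 + 10)²) + 1909/1539 = 576/((-13)²) + 1909/1539 = 576/169 + 1909/1539 = 1209085/260091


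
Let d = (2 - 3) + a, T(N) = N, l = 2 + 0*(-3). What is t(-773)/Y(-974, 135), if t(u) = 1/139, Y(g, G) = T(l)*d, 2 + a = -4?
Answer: -1/1946 ≈ -0.00051387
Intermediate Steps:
l = 2 (l = 2 + 0 = 2)
a = -6 (a = -2 - 4 = -6)
d = -7 (d = (2 - 3) - 6 = -1 - 6 = -7)
Y(g, G) = -14 (Y(g, G) = 2*(-7) = -14)
t(u) = 1/139
t(-773)/Y(-974, 135) = (1/139)/(-14) = (1/139)*(-1/14) = -1/1946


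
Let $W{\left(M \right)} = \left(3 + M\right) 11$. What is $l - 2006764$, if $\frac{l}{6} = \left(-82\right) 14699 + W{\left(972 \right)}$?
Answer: $-9174322$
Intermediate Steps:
$W{\left(M \right)} = 33 + 11 M$
$l = -7167558$ ($l = 6 \left(\left(-82\right) 14699 + \left(33 + 11 \cdot 972\right)\right) = 6 \left(-1205318 + \left(33 + 10692\right)\right) = 6 \left(-1205318 + 10725\right) = 6 \left(-1194593\right) = -7167558$)
$l - 2006764 = -7167558 - 2006764 = -9174322$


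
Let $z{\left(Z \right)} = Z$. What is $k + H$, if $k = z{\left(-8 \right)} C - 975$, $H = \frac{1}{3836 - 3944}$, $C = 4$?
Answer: $- \frac{108757}{108} \approx -1007.0$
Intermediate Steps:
$H = - \frac{1}{108}$ ($H = \frac{1}{-108} = - \frac{1}{108} \approx -0.0092593$)
$k = -1007$ ($k = \left(-8\right) 4 - 975 = -32 - 975 = -1007$)
$k + H = -1007 - \frac{1}{108} = - \frac{108757}{108}$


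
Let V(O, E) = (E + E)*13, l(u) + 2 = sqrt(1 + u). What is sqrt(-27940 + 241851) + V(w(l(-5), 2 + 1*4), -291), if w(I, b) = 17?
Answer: -7566 + sqrt(213911) ≈ -7103.5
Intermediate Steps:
l(u) = -2 + sqrt(1 + u)
V(O, E) = 26*E (V(O, E) = (2*E)*13 = 26*E)
sqrt(-27940 + 241851) + V(w(l(-5), 2 + 1*4), -291) = sqrt(-27940 + 241851) + 26*(-291) = sqrt(213911) - 7566 = -7566 + sqrt(213911)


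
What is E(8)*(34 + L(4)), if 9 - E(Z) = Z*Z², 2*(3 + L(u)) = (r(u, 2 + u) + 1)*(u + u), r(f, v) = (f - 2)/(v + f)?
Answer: -90037/5 ≈ -18007.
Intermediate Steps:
r(f, v) = (-2 + f)/(f + v)
L(u) = -3 + u*(1 + (-2 + u)/(2 + 2*u)) (L(u) = -3 + (((-2 + u)/(u + (2 + u)) + 1)*(u + u))/2 = -3 + (((-2 + u)/(2 + 2*u) + 1)*(2*u))/2 = -3 + ((1 + (-2 + u)/(2 + 2*u))*(2*u))/2 = -3 + (2*u*(1 + (-2 + u)/(2 + 2*u)))/2 = -3 + u*(1 + (-2 + u)/(2 + 2*u)))
E(Z) = 9 - Z³ (E(Z) = 9 - Z*Z² = 9 - Z³)
E(8)*(34 + L(4)) = (9 - 1*8³)*(34 + 3*(-2 + 4² - 2*4)/(2*(1 + 4))) = (9 - 1*512)*(34 + (3/2)*(-2 + 16 - 8)/5) = (9 - 512)*(34 + (3/2)*(⅕)*6) = -503*(34 + 9/5) = -503*179/5 = -90037/5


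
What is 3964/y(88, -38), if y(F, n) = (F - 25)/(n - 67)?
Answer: -19820/3 ≈ -6606.7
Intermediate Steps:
y(F, n) = (-25 + F)/(-67 + n)
3964/y(88, -38) = 3964/(((-25 + 88)/(-67 - 38))) = 3964/((63/(-105))) = 3964/((-1/105*63)) = 3964/(-⅗) = 3964*(-5/3) = -19820/3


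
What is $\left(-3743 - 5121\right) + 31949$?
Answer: $23085$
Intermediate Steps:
$\left(-3743 - 5121\right) + 31949 = -8864 + 31949 = 23085$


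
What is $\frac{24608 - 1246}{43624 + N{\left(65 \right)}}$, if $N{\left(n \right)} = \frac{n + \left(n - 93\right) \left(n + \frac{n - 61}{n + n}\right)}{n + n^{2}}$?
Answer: $\frac{6514493700}{12164438269} \approx 0.53554$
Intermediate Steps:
$N{\left(n \right)} = \frac{n + \left(-93 + n\right) \left(n + \frac{-61 + n}{2 n}\right)}{n + n^{2}}$
$\frac{24608 - 1246}{43624 + N{\left(65 \right)}} = \frac{24608 - 1246}{43624 + \frac{5673 - 183 \cdot 65^{2} - 10010 + 2 \cdot 65^{3}}{2 \cdot 4225 \left(1 + 65\right)}} = \frac{23362}{43624 + \frac{1}{2} \cdot \frac{1}{4225} \cdot \frac{1}{66} \left(5673 - 773175 - 10010 + 2 \cdot 274625\right)} = \frac{23362}{43624 + \frac{1}{2} \cdot \frac{1}{4225} \cdot \frac{1}{66} \left(5673 - 773175 - 10010 + 549250\right)} = \frac{23362}{43624 + \frac{1}{2} \cdot \frac{1}{4225} \cdot \frac{1}{66} \left(-228262\right)} = \frac{23362}{43624 - \frac{114131}{278850}} = \frac{23362}{\frac{12164438269}{278850}} = 23362 \cdot \frac{278850}{12164438269} = \frac{6514493700}{12164438269}$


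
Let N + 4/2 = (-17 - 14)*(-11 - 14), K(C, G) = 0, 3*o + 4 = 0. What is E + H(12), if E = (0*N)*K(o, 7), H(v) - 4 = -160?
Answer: -156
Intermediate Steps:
o = -4/3 (o = -4/3 + (1/3)*0 = -4/3 + 0 = -4/3 ≈ -1.3333)
H(v) = -156 (H(v) = 4 - 160 = -156)
N = 773 (N = -2 + (-17 - 14)*(-11 - 14) = -2 - 31*(-25) = -2 + 775 = 773)
E = 0 (E = (0*773)*0 = 0*0 = 0)
E + H(12) = 0 - 156 = -156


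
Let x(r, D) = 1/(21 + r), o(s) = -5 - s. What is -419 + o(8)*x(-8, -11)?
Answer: -420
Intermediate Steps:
-419 + o(8)*x(-8, -11) = -419 + (-5 - 1*8)/(21 - 8) = -419 + (-5 - 8)/13 = -419 - 13*1/13 = -419 - 1 = -420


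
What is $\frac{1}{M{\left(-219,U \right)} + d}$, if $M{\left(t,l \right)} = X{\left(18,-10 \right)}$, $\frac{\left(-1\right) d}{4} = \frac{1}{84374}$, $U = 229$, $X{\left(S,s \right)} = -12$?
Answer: $- \frac{42187}{506246} \approx -0.083333$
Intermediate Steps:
$d = - \frac{2}{42187}$ ($d = - \frac{4}{84374} = \left(-4\right) \frac{1}{84374} = - \frac{2}{42187} \approx -4.7408 \cdot 10^{-5}$)
$M{\left(t,l \right)} = -12$
$\frac{1}{M{\left(-219,U \right)} + d} = \frac{1}{-12 - \frac{2}{42187}} = \frac{1}{- \frac{506246}{42187}} = - \frac{42187}{506246}$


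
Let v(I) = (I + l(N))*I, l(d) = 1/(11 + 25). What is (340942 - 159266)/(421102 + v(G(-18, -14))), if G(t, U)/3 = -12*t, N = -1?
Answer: 45419/210256 ≈ 0.21602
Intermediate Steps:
l(d) = 1/36
G(t, U) = -36*t (G(t, U) = 3*(-12*t) = -36*t)
v(I) = I*(1/36 + I) (v(I) = (I + 1/36)*I = (1/36 + I)*I = I*(1/36 + I))
(340942 - 159266)/(421102 + v(G(-18, -14))) = (340942 - 159266)/(421102 + (-36*(-18))*(1/36 - 36*(-18))) = 181676/(421102 + 648*(1/36 + 648)) = 181676/(421102 + 648*(23329/36)) = 181676/(421102 + 419922) = 181676/841024 = 181676*(1/841024) = 45419/210256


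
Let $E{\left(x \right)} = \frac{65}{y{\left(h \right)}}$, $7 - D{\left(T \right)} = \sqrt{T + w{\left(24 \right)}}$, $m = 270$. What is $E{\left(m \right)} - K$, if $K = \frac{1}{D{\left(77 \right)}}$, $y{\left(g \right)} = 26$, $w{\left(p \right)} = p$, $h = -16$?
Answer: $\frac{137}{52} + \frac{\sqrt{101}}{52} \approx 2.8279$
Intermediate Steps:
$D{\left(T \right)} = 7 - \sqrt{24 + T}$ ($D{\left(T \right)} = 7 - \sqrt{T + 24} = 7 - \sqrt{24 + T}$)
$K = \frac{1}{7 - \sqrt{101}}$ ($K = \frac{1}{7 - \sqrt{24 + 77}} = \frac{1}{7 - \sqrt{101}} \approx -0.32788$)
$E{\left(x \right)} = \frac{5}{2}$ ($E{\left(x \right)} = \frac{65}{26} = 65 \cdot \frac{1}{26} = \frac{5}{2}$)
$E{\left(m \right)} - K = \frac{5}{2} - \left(- \frac{7}{52} - \frac{\sqrt{101}}{52}\right) = \frac{5}{2} + \left(\frac{7}{52} + \frac{\sqrt{101}}{52}\right) = \frac{137}{52} + \frac{\sqrt{101}}{52}$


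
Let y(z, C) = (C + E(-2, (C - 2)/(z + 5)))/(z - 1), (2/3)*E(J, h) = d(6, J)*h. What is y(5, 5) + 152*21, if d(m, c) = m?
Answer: 127757/40 ≈ 3193.9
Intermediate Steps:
E(J, h) = 9*h (E(J, h) = 3*(6*h)/2 = 9*h)
y(z, C) = (C + 9*(-2 + C)/(5 + z))/(-1 + z) (y(z, C) = (C + 9*((C - 2)/(z + 5)))/(z - 1) = (C + 9*((-2 + C)/(5 + z)))/(-1 + z) = (C + 9*(-2 + C)/(5 + z))/(-1 + z))
y(5, 5) + 152*21 = (-18 + 9*5 + 5*(5 + 5))/((-1 + 5)*(5 + 5)) + 152*21 = (-18 + 45 + 5*10)/(4*10) + 3192 = (¼)*(⅒)*(-18 + 45 + 50) + 3192 = (¼)*(⅒)*77 + 3192 = 77/40 + 3192 = 127757/40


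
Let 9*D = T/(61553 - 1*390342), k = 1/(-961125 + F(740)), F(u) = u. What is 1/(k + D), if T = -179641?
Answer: 2841876213885/172521562684 ≈ 16.473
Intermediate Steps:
k = -1/960385 (k = 1/(-961125 + 740) = 1/(-960385) = -1/960385 ≈ -1.0412e-6)
D = 179641/2959101 (D = (-179641/(61553 - 1*390342))/9 = (-179641/(61553 - 390342))/9 = (-179641/(-328789))/9 = (-179641*(-1/328789))/9 = (⅑)*(179641/328789) = 179641/2959101 ≈ 0.060708)
1/(k + D) = 1/(-1/960385 + 179641/2959101) = 1/(172521562684/2841876213885) = 2841876213885/172521562684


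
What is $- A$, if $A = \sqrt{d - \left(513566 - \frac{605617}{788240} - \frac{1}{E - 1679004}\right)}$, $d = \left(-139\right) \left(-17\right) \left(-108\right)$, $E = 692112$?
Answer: $- \frac{i \sqrt{1817239735801623320249751555}}{48619234380} \approx - 876.79 i$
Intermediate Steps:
$d = -255204$ ($d = 2363 \left(-108\right) = -255204$)
$A = \frac{i \sqrt{1817239735801623320249751555}}{48619234380}$ ($A = \sqrt{-255204 - \left(513566 - \frac{605617}{788240} - \frac{1}{692112 - 1679004}\right)} = \sqrt{-255204 + \left(\left(-513566 - - \frac{605617}{788240}\right) + \frac{1}{-986892}\right)} = \sqrt{-255204 + \left(\left(-513566 + \frac{605617}{788240}\right) - \frac{1}{986892}\right)} = \sqrt{-255204 - \frac{99876593474950289}{194476937520}} = \sqrt{- \frac{149507885837804369}{194476937520}} = \frac{i \sqrt{1817239735801623320249751555}}{48619234380} \approx 876.79 i$)
$- A = - \frac{i \sqrt{1817239735801623320249751555}}{48619234380}$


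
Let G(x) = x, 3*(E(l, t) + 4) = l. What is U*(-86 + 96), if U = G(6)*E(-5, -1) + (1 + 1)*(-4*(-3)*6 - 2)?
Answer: 1060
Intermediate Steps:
E(l, t) = -4 + l/3
U = 106 (U = 6*(-4 + (1/3)*(-5)) + (1 + 1)*(-4*(-3)*6 - 2) = 6*(-4 - 5/3) + 2*(12*6 - 2) = 6*(-17/3) + 2*(72 - 2) = -34 + 2*70 = -34 + 140 = 106)
U*(-86 + 96) = 106*(-86 + 96) = 106*10 = 1060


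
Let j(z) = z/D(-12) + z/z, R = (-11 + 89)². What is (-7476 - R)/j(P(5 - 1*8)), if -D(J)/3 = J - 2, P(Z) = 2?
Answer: -142380/11 ≈ -12944.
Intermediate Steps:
D(J) = 6 - 3*J (D(J) = -3*(J - 2) = -3*(-2 + J) = 6 - 3*J)
R = 6084 (R = 78² = 6084)
j(z) = 1 + z/42 (j(z) = z/(6 - 3*(-12)) + z/z = z/(6 + 36) + 1 = z/42 + 1 = 1 + z/42)
(-7476 - R)/j(P(5 - 1*8)) = (-7476 - 1*6084)/(1 + (1/42)*2) = (-7476 - 6084)/(1 + 1/21) = -13560/22/21 = -13560*21/22 = -142380/11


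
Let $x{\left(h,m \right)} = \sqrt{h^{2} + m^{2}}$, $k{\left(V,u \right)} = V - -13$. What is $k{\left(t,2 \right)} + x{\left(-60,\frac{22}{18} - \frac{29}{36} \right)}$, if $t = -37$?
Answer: $-24 + \frac{5 \sqrt{20737}}{12} \approx 36.001$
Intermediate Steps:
$k{\left(V,u \right)} = 13 + V$ ($k{\left(V,u \right)} = V + 13 = 13 + V$)
$k{\left(t,2 \right)} + x{\left(-60,\frac{22}{18} - \frac{29}{36} \right)} = \left(13 - 37\right) + \sqrt{\left(-60\right)^{2} + \left(\frac{22}{18} - \frac{29}{36}\right)^{2}} = -24 + \sqrt{3600 + \left(22 \cdot \frac{1}{18} - \frac{29}{36}\right)^{2}} = -24 + \sqrt{3600 + \left(\frac{11}{9} - \frac{29}{36}\right)^{2}} = -24 + \sqrt{3600 + \left(\frac{5}{12}\right)^{2}} = -24 + \sqrt{3600 + \frac{25}{144}} = -24 + \sqrt{\frac{518425}{144}} = -24 + \frac{5 \sqrt{20737}}{12}$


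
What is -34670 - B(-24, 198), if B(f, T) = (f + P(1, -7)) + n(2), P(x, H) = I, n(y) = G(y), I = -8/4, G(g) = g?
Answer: -34646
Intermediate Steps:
I = -2 (I = -8*¼ = -2)
n(y) = y
P(x, H) = -2
B(f, T) = f (B(f, T) = (f - 2) + 2 = (-2 + f) + 2 = f)
-34670 - B(-24, 198) = -34670 - 1*(-24) = -34670 + 24 = -34646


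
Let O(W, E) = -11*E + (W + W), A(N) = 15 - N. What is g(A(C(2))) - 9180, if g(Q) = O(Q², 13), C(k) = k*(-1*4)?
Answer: -8265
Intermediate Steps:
C(k) = -4*k (C(k) = k*(-4) = -4*k)
O(W, E) = -11*E + 2*W
g(Q) = -143 + 2*Q² (g(Q) = -11*13 + 2*Q² = -143 + 2*Q²)
g(A(C(2))) - 9180 = (-143 + 2*(15 - (-4)*2)²) - 9180 = (-143 + 2*(15 - 1*(-8))²) - 9180 = (-143 + 2*(15 + 8)²) - 9180 = (-143 + 2*23²) - 9180 = (-143 + 2*529) - 9180 = (-143 + 1058) - 9180 = 915 - 9180 = -8265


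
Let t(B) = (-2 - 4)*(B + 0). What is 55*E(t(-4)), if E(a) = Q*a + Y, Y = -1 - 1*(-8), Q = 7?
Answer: 9625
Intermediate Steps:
Y = 7 (Y = -1 + 8 = 7)
t(B) = -6*B
E(a) = 7 + 7*a (E(a) = 7*a + 7 = 7 + 7*a)
55*E(t(-4)) = 55*(7 + 7*(-6*(-4))) = 55*(7 + 7*24) = 55*(7 + 168) = 55*175 = 9625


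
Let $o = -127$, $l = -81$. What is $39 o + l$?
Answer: $-5034$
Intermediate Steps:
$39 o + l = 39 \left(-127\right) - 81 = -4953 - 81 = -5034$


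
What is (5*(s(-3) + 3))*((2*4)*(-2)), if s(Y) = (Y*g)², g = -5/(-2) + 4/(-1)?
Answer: -1860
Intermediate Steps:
g = -3/2 (g = -5*(-½) + 4*(-1) = 5/2 - 4 = -3/2 ≈ -1.5000)
s(Y) = 9*Y²/4 (s(Y) = (Y*(-3/2))² = (-3*Y/2)² = 9*Y²/4)
(5*(s(-3) + 3))*((2*4)*(-2)) = (5*((9/4)*(-3)² + 3))*((2*4)*(-2)) = (5*((9/4)*9 + 3))*(8*(-2)) = (5*(81/4 + 3))*(-16) = (5*(93/4))*(-16) = (465/4)*(-16) = -1860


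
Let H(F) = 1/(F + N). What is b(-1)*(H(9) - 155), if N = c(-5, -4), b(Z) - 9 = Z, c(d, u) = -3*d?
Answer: -3719/3 ≈ -1239.7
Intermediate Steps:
b(Z) = 9 + Z
N = 15 (N = -3*(-5) = 15)
H(F) = 1/(15 + F) (H(F) = 1/(F + 15) = 1/(15 + F))
b(-1)*(H(9) - 155) = (9 - 1)*(1/(15 + 9) - 155) = 8*(1/24 - 155) = 8*(-3719/24) = -3719/3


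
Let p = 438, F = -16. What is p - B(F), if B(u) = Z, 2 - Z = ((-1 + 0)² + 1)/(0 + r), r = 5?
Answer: 2182/5 ≈ 436.40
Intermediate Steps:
Z = 8/5 (Z = 2 - ((-1 + 0)² + 1)/(0 + 5) = 2 - ((-1)² + 1)/5 = 2 - (1 + 1)/5 = 2 - 2/5 = 2 - 1*⅖ = 2 - ⅖ = 8/5 ≈ 1.6000)
B(u) = 8/5
p - B(F) = 438 - 1*8/5 = 438 - 8/5 = 2182/5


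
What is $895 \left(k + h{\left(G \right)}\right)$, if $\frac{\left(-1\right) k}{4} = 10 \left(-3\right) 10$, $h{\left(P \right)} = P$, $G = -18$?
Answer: $1057890$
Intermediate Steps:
$k = 1200$ ($k = - 4 \cdot 10 \left(-3\right) 10 = - 4 \left(\left(-30\right) 10\right) = \left(-4\right) \left(-300\right) = 1200$)
$895 \left(k + h{\left(G \right)}\right) = 895 \left(1200 - 18\right) = 895 \cdot 1182 = 1057890$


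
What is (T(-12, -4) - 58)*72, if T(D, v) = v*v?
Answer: -3024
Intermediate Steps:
T(D, v) = v²
(T(-12, -4) - 58)*72 = ((-4)² - 58)*72 = (16 - 58)*72 = -42*72 = -3024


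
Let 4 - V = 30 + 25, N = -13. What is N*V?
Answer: 663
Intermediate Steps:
V = -51 (V = 4 - (30 + 25) = 4 - 1*55 = 4 - 55 = -51)
N*V = -13*(-51) = 663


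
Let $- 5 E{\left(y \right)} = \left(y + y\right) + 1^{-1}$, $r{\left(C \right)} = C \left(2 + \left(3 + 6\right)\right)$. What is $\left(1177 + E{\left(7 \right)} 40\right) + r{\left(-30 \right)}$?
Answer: $727$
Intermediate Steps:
$r{\left(C \right)} = 11 C$ ($r{\left(C \right)} = C \left(2 + 9\right) = C 11 = 11 C$)
$E{\left(y \right)} = - \frac{1}{5} - \frac{2 y}{5}$ ($E{\left(y \right)} = - \frac{\left(y + y\right) + 1^{-1}}{5} = - \frac{2 y + 1}{5} = - \frac{1 + 2 y}{5} = - \frac{1}{5} - \frac{2 y}{5}$)
$\left(1177 + E{\left(7 \right)} 40\right) + r{\left(-30 \right)} = \left(1177 + \left(- \frac{1}{5} - \frac{14}{5}\right) 40\right) + 11 \left(-30\right) = \left(1177 + \left(- \frac{1}{5} - \frac{14}{5}\right) 40\right) - 330 = \left(1177 - 120\right) - 330 = 1057 - 330 = 727$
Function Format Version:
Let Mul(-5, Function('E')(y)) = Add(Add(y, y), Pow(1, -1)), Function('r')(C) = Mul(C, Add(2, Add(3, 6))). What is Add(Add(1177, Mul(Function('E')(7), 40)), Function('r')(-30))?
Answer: 727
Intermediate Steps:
Function('r')(C) = Mul(11, C) (Function('r')(C) = Mul(C, Add(2, 9)) = Mul(C, 11) = Mul(11, C))
Function('E')(y) = Add(Rational(-1, 5), Mul(Rational(-2, 5), y)) (Function('E')(y) = Mul(Rational(-1, 5), Add(Add(y, y), Pow(1, -1))) = Mul(Rational(-1, 5), Add(Mul(2, y), 1)) = Mul(Rational(-1, 5), Add(1, Mul(2, y))) = Add(Rational(-1, 5), Mul(Rational(-2, 5), y)))
Add(Add(1177, Mul(Function('E')(7), 40)), Function('r')(-30)) = Add(Add(1177, Mul(Add(Rational(-1, 5), Mul(Rational(-2, 5), 7)), 40)), Mul(11, -30)) = Add(Add(1177, Mul(Add(Rational(-1, 5), Rational(-14, 5)), 40)), -330) = Add(Add(1177, Mul(-3, 40)), -330) = Add(Add(1177, -120), -330) = Add(1057, -330) = 727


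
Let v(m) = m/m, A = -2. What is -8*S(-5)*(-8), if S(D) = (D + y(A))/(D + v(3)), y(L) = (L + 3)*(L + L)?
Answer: 144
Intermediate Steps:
v(m) = 1
y(L) = 2*L*(3 + L) (y(L) = (3 + L)*(2*L) = 2*L*(3 + L))
S(D) = (-4 + D)/(1 + D) (S(D) = (D + 2*(-2)*(3 - 2))/(D + 1) = (D + 2*(-2)*1)/(1 + D) = (D - 4)/(1 + D) = (-4 + D)/(1 + D))
-8*S(-5)*(-8) = -8*(-4 - 5)/(1 - 5)*(-8) = -8*(-9)/(-4)*(-8) = -(-2)*(-9)*(-8) = -8*9/4*(-8) = -18*(-8) = 144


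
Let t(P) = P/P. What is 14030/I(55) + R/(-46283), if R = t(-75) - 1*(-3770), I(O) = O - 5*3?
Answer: 64919965/185132 ≈ 350.67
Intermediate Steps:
t(P) = 1
I(O) = -15 + O (I(O) = O - 15 = -15 + O)
R = 3771 (R = 1 - 1*(-3770) = 1 + 3770 = 3771)
14030/I(55) + R/(-46283) = 14030/(-15 + 55) + 3771/(-46283) = 14030/40 + 3771*(-1/46283) = 14030*(1/40) - 3771/46283 = 1403/4 - 3771/46283 = 64919965/185132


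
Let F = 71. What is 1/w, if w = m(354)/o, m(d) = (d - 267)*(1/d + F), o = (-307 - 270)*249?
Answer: -16953414/728915 ≈ -23.258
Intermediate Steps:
o = -143673 (o = -577*249 = -143673)
m(d) = (-267 + d)*(71 + 1/d) (m(d) = (d - 267)*(1/d + 71) = (-267 + d)*(71 + 1/d))
w = -728915/16953414 (w = (-18956 - 267/354 + 71*354)/(-143673) = (-18956 - 267*1/354 + 25134)*(-1/143673) = (-18956 - 89/118 + 25134)*(-1/143673) = (728915/118)*(-1/143673) = -728915/16953414 ≈ -0.042995)
1/w = 1/(-728915/16953414) = -16953414/728915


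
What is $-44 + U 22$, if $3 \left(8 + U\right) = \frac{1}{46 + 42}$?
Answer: $- \frac{2639}{12} \approx -219.92$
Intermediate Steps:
$U = - \frac{2111}{264}$ ($U = -8 + \frac{1}{3 \left(46 + 42\right)} = -8 + \frac{1}{3 \cdot 88} = -8 + \frac{1}{3} \cdot \frac{1}{88} = -8 + \frac{1}{264} = - \frac{2111}{264} \approx -7.9962$)
$-44 + U 22 = -44 - \frac{2111}{12} = - \frac{2639}{12}$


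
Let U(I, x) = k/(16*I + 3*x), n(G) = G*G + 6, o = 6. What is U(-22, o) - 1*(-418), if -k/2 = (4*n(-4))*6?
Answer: 70334/167 ≈ 421.16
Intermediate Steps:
n(G) = 6 + G² (n(G) = G² + 6 = 6 + G²)
k = -1056 (k = -2*4*(6 + (-4)²)*6 = -2*4*(6 + 16)*6 = -2*4*22*6 = -176*6 = -2*528 = -1056)
U(I, x) = -1056/(3*x + 16*I) (U(I, x) = -1056/(16*I + 3*x) = -1056/(3*x + 16*I))
U(-22, o) - 1*(-418) = -1056/(3*6 + 16*(-22)) - 1*(-418) = -1056/(18 - 352) + 418 = -1056/(-334) + 418 = -1056*(-1/334) + 418 = 528/167 + 418 = 70334/167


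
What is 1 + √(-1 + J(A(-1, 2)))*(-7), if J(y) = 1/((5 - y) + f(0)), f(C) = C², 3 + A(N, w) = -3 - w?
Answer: 1 - 14*I*√39/13 ≈ 1.0 - 6.7254*I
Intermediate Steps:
A(N, w) = -6 - w (A(N, w) = -3 + (-3 - w) = -6 - w)
J(y) = 1/(5 - y) (J(y) = 1/((5 - y) + 0²) = 1/((5 - y) + 0) = 1/(5 - y))
1 + √(-1 + J(A(-1, 2)))*(-7) = 1 + √(-1 + 1/(5 - (-6 - 1*2)))*(-7) = 1 + √(-1 + 1/(5 - (-6 - 2)))*(-7) = 1 + √(-1 + 1/(5 - 1*(-8)))*(-7) = 1 + √(-1 + 1/(5 + 8))*(-7) = 1 + √(-1 + 1/13)*(-7) = 1 + √(-12/13)*(-7) = 1 + (2*I*√39/13)*(-7) = 1 - 14*I*√39/13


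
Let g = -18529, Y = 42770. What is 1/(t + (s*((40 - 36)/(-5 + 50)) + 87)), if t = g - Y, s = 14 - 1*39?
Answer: -9/550928 ≈ -1.6336e-5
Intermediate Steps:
s = -25 (s = 14 - 39 = -25)
t = -61299 (t = -18529 - 1*42770 = -18529 - 42770 = -61299)
1/(t + (s*((40 - 36)/(-5 + 50)) + 87)) = 1/(-61299 + (-25*(40 - 36)/(-5 + 50) + 87)) = 1/(-61299 + (-100/45 + 87)) = 1/(-61299 + (-25*4/45 + 87)) = 1/(-61299 + (-20/9 + 87)) = 1/(-61299 + 763/9) = 1/(-550928/9) = -9/550928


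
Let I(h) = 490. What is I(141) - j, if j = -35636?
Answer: 36126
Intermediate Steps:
I(141) - j = 490 - 1*(-35636) = 490 + 35636 = 36126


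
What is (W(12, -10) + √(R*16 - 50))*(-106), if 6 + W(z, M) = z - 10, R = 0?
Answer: 424 - 530*I*√2 ≈ 424.0 - 749.53*I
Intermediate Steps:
W(z, M) = -16 + z (W(z, M) = -6 + (z - 10) = -6 + (-10 + z) = -16 + z)
(W(12, -10) + √(R*16 - 50))*(-106) = ((-16 + 12) + √(0*16 - 50))*(-106) = (-4 + √(0 - 50))*(-106) = (-4 + √(-50))*(-106) = (-4 + 5*I*√2)*(-106) = 424 - 530*I*√2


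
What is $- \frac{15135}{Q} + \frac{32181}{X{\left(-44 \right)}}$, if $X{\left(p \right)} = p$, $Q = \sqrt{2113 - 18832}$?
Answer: $- \frac{32181}{44} + \frac{5045 i \sqrt{16719}}{5573} \approx -731.39 + 117.05 i$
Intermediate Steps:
$Q = i \sqrt{16719}$ ($Q = \sqrt{-16719} = i \sqrt{16719} \approx 129.3 i$)
$- \frac{15135}{Q} + \frac{32181}{X{\left(-44 \right)}} = - \frac{15135}{i \sqrt{16719}} + \frac{32181}{-44} = - 15135 \left(- \frac{i \sqrt{16719}}{16719}\right) + 32181 \left(- \frac{1}{44}\right) = \frac{5045 i \sqrt{16719}}{5573} - \frac{32181}{44} = - \frac{32181}{44} + \frac{5045 i \sqrt{16719}}{5573}$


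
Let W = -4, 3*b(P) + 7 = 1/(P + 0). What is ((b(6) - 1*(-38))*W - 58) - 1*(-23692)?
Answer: 211420/9 ≈ 23491.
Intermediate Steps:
b(P) = -7/3 + 1/(3*P) (b(P) = -7/3 + 1/(3*(P + 0)) = -7/3 + 1/(3*P))
((b(6) - 1*(-38))*W - 58) - 1*(-23692) = (((⅓)*(1 - 7*6)/6 - 1*(-38))*(-4) - 58) - 1*(-23692) = (((⅓)*(⅙)*(1 - 42) + 38)*(-4) - 58) + 23692 = (((⅓)*(⅙)*(-41) + 38)*(-4) - 58) + 23692 = ((-41/18 + 38)*(-4) - 58) + 23692 = ((643/18)*(-4) - 58) + 23692 = (-1286/9 - 58) + 23692 = -1808/9 + 23692 = 211420/9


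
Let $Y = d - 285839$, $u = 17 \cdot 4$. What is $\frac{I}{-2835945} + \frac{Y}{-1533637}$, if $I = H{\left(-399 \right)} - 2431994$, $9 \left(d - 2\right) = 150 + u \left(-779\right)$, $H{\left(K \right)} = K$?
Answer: $\frac{651095770088}{621330025995} \approx 1.0479$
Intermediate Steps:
$u = 68$
$d = - \frac{52804}{9}$ ($d = 2 + \frac{150 + 68 \left(-779\right)}{9} = 2 + \frac{150 - 52972}{9} = 2 + \frac{1}{9} \left(-52822\right) = 2 - \frac{52822}{9} = - \frac{52804}{9} \approx -5867.1$)
$I = -2432393$ ($I = -399 - 2431994 = -2432393$)
$Y = - \frac{2625355}{9}$ ($Y = - \frac{52804}{9} - 285839 = - \frac{2625355}{9} \approx -2.9171 \cdot 10^{5}$)
$\frac{I}{-2835945} + \frac{Y}{-1533637} = - \frac{2432393}{-2835945} - \frac{2625355}{9 \left(-1533637\right)} = \left(-2432393\right) \left(- \frac{1}{2835945}\right) - - \frac{2625355}{13802733} = \frac{2432393}{2835945} + \frac{2625355}{13802733} = \frac{651095770088}{621330025995}$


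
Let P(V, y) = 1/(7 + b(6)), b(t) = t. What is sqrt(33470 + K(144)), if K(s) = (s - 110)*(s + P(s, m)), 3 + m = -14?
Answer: 2*sqrt(1621074)/13 ≈ 195.88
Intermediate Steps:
m = -17 (m = -3 - 14 = -17)
P(V, y) = 1/13 (P(V, y) = 1/(7 + 6) = 1/13)
K(s) = (-110 + s)*(1/13 + s) (K(s) = (s - 110)*(s + 1/13) = (-110 + s)*(1/13 + s))
sqrt(33470 + K(144)) = sqrt(33470 + (-110/13 + 144**2 - 1429/13*144)) = sqrt(33470 + (-110/13 + 20736 - 205776/13)) = sqrt(33470 + 63682/13) = sqrt(498792/13) = 2*sqrt(1621074)/13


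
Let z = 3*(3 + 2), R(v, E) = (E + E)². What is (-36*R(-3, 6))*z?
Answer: -77760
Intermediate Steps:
R(v, E) = 4*E² (R(v, E) = (2*E)² = 4*E²)
z = 15 (z = 3*5 = 15)
(-36*R(-3, 6))*z = -144*6²*15 = -144*36*15 = -36*144*15 = -5184*15 = -77760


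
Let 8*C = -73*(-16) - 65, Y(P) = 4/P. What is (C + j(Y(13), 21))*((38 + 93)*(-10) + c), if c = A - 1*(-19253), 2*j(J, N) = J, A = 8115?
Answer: 187031295/52 ≈ 3.5968e+6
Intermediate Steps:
j(J, N) = J/2
c = 27368 (c = 8115 - 1*(-19253) = 8115 + 19253 = 27368)
C = 1103/8 (C = (-73*(-16) - 65)/8 = (1168 - 65)/8 = (⅛)*1103 = 1103/8 ≈ 137.88)
(C + j(Y(13), 21))*((38 + 93)*(-10) + c) = (1103/8 + (4/13)/2)*((38 + 93)*(-10) + 27368) = (1103/8 + (4*(1/13))/2)*(131*(-10) + 27368) = (1103/8 + (½)*(4/13))*(-1310 + 27368) = (1103/8 + 2/13)*26058 = (14355/104)*26058 = 187031295/52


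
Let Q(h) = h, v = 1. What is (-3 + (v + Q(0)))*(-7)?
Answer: 14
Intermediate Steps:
(-3 + (v + Q(0)))*(-7) = (-3 + (1 + 0))*(-7) = (-3 + 1)*(-7) = -2*(-7) = 14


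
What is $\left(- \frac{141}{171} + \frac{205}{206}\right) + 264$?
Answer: $\frac{3101891}{11742} \approx 264.17$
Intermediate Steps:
$\left(- \frac{141}{171} + \frac{205}{206}\right) + 264 = \left(\left(-141\right) \frac{1}{171} + 205 \cdot \frac{1}{206}\right) + 264 = \left(- \frac{47}{57} + \frac{205}{206}\right) + 264 = \frac{2003}{11742} + 264 = \frac{3101891}{11742}$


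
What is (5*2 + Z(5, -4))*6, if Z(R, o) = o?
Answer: 36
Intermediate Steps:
(5*2 + Z(5, -4))*6 = (5*2 - 4)*6 = (10 - 4)*6 = 6*6 = 36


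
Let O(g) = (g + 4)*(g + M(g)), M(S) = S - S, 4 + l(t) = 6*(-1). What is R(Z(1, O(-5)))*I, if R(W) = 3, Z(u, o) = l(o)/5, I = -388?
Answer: -1164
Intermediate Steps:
l(t) = -10 (l(t) = -4 + 6*(-1) = -4 - 6 = -10)
M(S) = 0
O(g) = g*(4 + g) (O(g) = (g + 4)*(g + 0) = (4 + g)*g = g*(4 + g))
Z(u, o) = -2 (Z(u, o) = -10/5 = -10*⅕ = -2)
R(Z(1, O(-5)))*I = 3*(-388) = -1164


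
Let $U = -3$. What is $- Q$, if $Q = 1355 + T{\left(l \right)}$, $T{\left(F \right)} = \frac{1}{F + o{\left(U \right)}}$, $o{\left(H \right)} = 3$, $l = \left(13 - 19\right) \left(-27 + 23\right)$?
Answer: $- \frac{36586}{27} \approx -1355.0$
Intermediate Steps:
$l = 24$ ($l = \left(-6\right) \left(-4\right) = 24$)
$T{\left(F \right)} = \frac{1}{3 + F}$ ($T{\left(F \right)} = \frac{1}{F + 3} = \frac{1}{3 + F}$)
$Q = \frac{36586}{27}$ ($Q = 1355 + \frac{1}{3 + 24} = 1355 + \frac{1}{27} = \frac{36586}{27} \approx 1355.0$)
$- Q = \left(-1\right) \frac{36586}{27} = - \frac{36586}{27}$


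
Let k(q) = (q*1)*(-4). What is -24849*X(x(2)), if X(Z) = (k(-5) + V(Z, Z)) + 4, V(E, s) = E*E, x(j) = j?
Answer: -695772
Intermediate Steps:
V(E, s) = E²
k(q) = -4*q (k(q) = q*(-4) = -4*q)
X(Z) = 24 + Z² (X(Z) = (-4*(-5) + Z²) + 4 = (20 + Z²) + 4 = 24 + Z²)
-24849*X(x(2)) = -24849*(24 + 2²) = -24849*(24 + 4) = -24849*28 = -695772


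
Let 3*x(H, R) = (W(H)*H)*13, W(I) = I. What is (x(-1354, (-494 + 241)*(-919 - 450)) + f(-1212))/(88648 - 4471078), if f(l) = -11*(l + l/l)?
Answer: -23873071/13147290 ≈ -1.8158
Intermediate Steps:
f(l) = -11 - 11*l (f(l) = -11*(l + 1) = -11*(1 + l) = -11 - 11*l)
x(H, R) = 13*H**2/3 (x(H, R) = ((H*H)*13)/3 = (H**2*13)/3 = (13*H**2)/3 = 13*H**2/3)
(x(-1354, (-494 + 241)*(-919 - 450)) + f(-1212))/(88648 - 4471078) = ((13/3)*(-1354)**2 + (-11 - 11*(-1212)))/(88648 - 4471078) = ((13/3)*1833316 + (-11 + 13332))/(-4382430) = (23833108/3 + 13321)*(-1/4382430) = (23873071/3)*(-1/4382430) = -23873071/13147290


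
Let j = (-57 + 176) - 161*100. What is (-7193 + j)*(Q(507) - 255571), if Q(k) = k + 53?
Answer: 5909624914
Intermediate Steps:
Q(k) = 53 + k
j = -15981 (j = 119 - 16100 = -15981)
(-7193 + j)*(Q(507) - 255571) = (-7193 - 15981)*((53 + 507) - 255571) = -23174*(560 - 255571) = -23174*(-255011) = 5909624914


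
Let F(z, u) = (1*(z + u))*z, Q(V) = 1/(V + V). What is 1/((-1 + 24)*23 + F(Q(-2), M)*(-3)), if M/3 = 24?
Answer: 16/9325 ≈ 0.0017158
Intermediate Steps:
Q(V) = 1/(2*V)
M = 72 (M = 3*24 = 72)
F(z, u) = z*(u + z) (F(z, u) = (1*(u + z))*z = (u + z)*z = z*(u + z))
1/((-1 + 24)*23 + F(Q(-2), M)*(-3)) = 1/((-1 + 24)*23 + (((1/2)/(-2))*(72 + (1/2)/(-2)))*(-3)) = 1/(23*23 + (((1/2)*(-1/2))*(72 + (1/2)*(-1/2)))*(-3)) = 1/(529 - (72 - 1/4)/4*(-3)) = 1/(529 - 1/4*287/4*(-3)) = 1/(529 - 287/16*(-3)) = 1/(529 + 861/16) = 1/(9325/16) = 16/9325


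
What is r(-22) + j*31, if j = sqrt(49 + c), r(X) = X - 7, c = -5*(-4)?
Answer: -29 + 31*sqrt(69) ≈ 228.51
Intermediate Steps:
c = 20
r(X) = -7 + X
j = sqrt(69) (j = sqrt(49 + 20) = sqrt(69) ≈ 8.3066)
r(-22) + j*31 = (-7 - 22) + sqrt(69)*31 = -29 + 31*sqrt(69)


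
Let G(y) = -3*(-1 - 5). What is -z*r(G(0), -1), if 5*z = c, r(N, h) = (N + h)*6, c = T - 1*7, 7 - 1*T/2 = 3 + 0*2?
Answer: -102/5 ≈ -20.400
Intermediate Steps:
G(y) = 18 (G(y) = -3*(-6) = 18)
T = 8 (T = 14 - 2*(3 + 0*2) = 14 - 2*(3 + 0) = 14 - 2*3 = 14 - 6 = 8)
c = 1 (c = 8 - 1*7 = 8 - 7 = 1)
r(N, h) = 6*N + 6*h
z = ⅕ (z = (⅕)*1 = ⅕ ≈ 0.20000)
-z*r(G(0), -1) = -(6*18 + 6*(-1))/5 = -(108 - 6)/5 = -102/5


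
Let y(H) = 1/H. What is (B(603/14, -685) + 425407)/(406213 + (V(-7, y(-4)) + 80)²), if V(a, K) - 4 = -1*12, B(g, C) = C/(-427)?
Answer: 181649474/175666519 ≈ 1.0341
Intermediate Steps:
B(g, C) = -C/427 (B(g, C) = C*(-1/427) = -C/427)
V(a, K) = -8 (V(a, K) = 4 - 1*12 = 4 - 12 = -8)
(B(603/14, -685) + 425407)/(406213 + (V(-7, y(-4)) + 80)²) = (-1/427*(-685) + 425407)/(406213 + (-8 + 80)²) = (685/427 + 425407)/(406213 + 72²) = 181649474/(427*(406213 + 5184)) = (181649474/427)/411397 = (181649474/427)*(1/411397) = 181649474/175666519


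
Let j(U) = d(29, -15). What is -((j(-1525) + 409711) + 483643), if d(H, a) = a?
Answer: -893339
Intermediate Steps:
j(U) = -15
-((j(-1525) + 409711) + 483643) = -((-15 + 409711) + 483643) = -(409696 + 483643) = -1*893339 = -893339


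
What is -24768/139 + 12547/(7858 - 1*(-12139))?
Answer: -493541663/2779583 ≈ -177.56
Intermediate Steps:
-24768/139 + 12547/(7858 - 1*(-12139)) = -24768*1/139 + 12547/(7858 + 12139) = -24768/139 + 12547/19997 = -493541663/2779583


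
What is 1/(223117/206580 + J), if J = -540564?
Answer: -206580/111669488003 ≈ -1.8499e-6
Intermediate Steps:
1/(223117/206580 + J) = 1/(223117/206580 - 540564) = 1/(-111669488003/206580) = -206580/111669488003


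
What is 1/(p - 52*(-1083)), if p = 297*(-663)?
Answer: -1/140595 ≈ -7.1126e-6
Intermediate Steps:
p = -196911
1/(p - 52*(-1083)) = 1/(-196911 - 52*(-1083)) = 1/(-196911 + 56316) = 1/(-140595) = -1/140595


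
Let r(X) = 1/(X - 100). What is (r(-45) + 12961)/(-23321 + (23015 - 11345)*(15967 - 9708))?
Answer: 1879344/10587785305 ≈ 0.00017750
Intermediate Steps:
r(X) = 1/(-100 + X)
(r(-45) + 12961)/(-23321 + (23015 - 11345)*(15967 - 9708)) = (1/(-100 - 45) + 12961)/(-23321 + (23015 - 11345)*(15967 - 9708)) = (1/(-145) + 12961)/(-23321 + 11670*6259) = (-1/145 + 12961)/(-23321 + 73042530) = (1879344/145)/73019209 = (1879344/145)*(1/73019209) = 1879344/10587785305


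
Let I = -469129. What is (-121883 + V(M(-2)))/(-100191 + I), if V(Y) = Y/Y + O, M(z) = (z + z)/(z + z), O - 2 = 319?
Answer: 2827/13240 ≈ 0.21352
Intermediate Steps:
O = 321 (O = 2 + 319 = 321)
M(z) = 1 (M(z) = (2*z)/((2*z)) = (2*z)*(1/(2*z)) = 1)
V(Y) = 322 (V(Y) = Y/Y + 321 = 1 + 321 = 322)
(-121883 + V(M(-2)))/(-100191 + I) = (-121883 + 322)/(-100191 - 469129) = -121561/(-569320) = -121561*(-1/569320) = 2827/13240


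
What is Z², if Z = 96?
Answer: 9216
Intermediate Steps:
Z² = 96² = 9216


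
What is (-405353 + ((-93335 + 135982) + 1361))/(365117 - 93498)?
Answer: -361345/271619 ≈ -1.3303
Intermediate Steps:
(-405353 + ((-93335 + 135982) + 1361))/(365117 - 93498) = (-405353 + (42647 + 1361))/271619 = (-405353 + 44008)*(1/271619) = -361345*1/271619 = -361345/271619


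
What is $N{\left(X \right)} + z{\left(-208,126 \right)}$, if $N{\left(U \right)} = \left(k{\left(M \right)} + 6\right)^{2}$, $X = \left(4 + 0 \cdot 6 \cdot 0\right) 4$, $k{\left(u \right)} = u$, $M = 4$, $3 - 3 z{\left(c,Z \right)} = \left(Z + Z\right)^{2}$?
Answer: $-21067$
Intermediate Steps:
$z{\left(c,Z \right)} = 1 - \frac{4 Z^{2}}{3}$ ($z{\left(c,Z \right)} = 1 - \frac{\left(Z + Z\right)^{2}}{3} = 1 - \frac{\left(2 Z\right)^{2}}{3} = 1 - \frac{4 Z^{2}}{3}$)
$X = 16$ ($X = \left(4 + 0 \cdot 0\right) 4 = \left(4 + 0\right) 4 = 4 \cdot 4 = 16$)
$N{\left(U \right)} = 100$ ($N{\left(U \right)} = \left(4 + 6\right)^{2} = 10^{2} = 100$)
$N{\left(X \right)} + z{\left(-208,126 \right)} = 100 + \left(1 - \frac{4 \cdot 126^{2}}{3}\right) = 100 + \left(1 - 21168\right) = 100 - 21167 = -21067$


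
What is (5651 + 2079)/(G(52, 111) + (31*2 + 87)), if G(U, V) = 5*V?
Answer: 3865/352 ≈ 10.980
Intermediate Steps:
(5651 + 2079)/(G(52, 111) + (31*2 + 87)) = (5651 + 2079)/(5*111 + (31*2 + 87)) = 7730/(555 + (62 + 87)) = 7730/(555 + 149) = 7730/704 = 7730*(1/704) = 3865/352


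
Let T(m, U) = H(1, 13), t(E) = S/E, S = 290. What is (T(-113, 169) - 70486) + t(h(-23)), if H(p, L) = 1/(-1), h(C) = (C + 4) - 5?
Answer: -845989/12 ≈ -70499.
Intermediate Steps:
h(C) = -1 + C (h(C) = (4 + C) - 5 = -1 + C)
t(E) = 290/E
H(p, L) = -1
T(m, U) = -1
(T(-113, 169) - 70486) + t(h(-23)) = (-1 - 70486) + 290/(-1 - 23) = -70487 + 290/(-24) = -70487 + 290*(-1/24) = -70487 - 145/12 = -845989/12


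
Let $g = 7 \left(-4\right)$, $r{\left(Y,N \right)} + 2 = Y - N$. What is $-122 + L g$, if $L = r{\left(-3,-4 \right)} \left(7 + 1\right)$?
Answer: $102$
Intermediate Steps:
$r{\left(Y,N \right)} = -2 + Y - N$ ($r{\left(Y,N \right)} = -2 - \left(N - Y\right) = -2 + Y - N$)
$g = -28$
$L = -8$ ($L = \left(-2 - 3 - -4\right) \left(7 + 1\right) = \left(-2 - 3 + 4\right) 8 = \left(-1\right) 8 = -8$)
$-122 + L g = -122 - -224 = -122 + 224 = 102$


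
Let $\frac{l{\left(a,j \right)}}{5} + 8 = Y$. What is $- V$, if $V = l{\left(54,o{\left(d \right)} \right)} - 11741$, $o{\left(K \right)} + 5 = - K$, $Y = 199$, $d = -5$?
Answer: $10786$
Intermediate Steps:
$o{\left(K \right)} = -5 - K$
$l{\left(a,j \right)} = 955$ ($l{\left(a,j \right)} = -40 + 5 \cdot 199 = -40 + 995 = 955$)
$V = -10786$ ($V = 955 - 11741 = -10786$)
$- V = \left(-1\right) \left(-10786\right) = 10786$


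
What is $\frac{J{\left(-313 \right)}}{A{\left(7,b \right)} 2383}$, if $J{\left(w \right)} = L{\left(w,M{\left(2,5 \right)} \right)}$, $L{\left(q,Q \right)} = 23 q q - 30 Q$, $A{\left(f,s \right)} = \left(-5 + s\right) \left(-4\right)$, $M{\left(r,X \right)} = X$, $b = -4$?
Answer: $\frac{2253137}{85788} \approx 26.264$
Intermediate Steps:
$A{\left(f,s \right)} = 20 - 4 s$
$L{\left(q,Q \right)} = - 30 Q + 23 q^{2}$ ($L{\left(q,Q \right)} = 23 q^{2} - 30 Q = - 30 Q + 23 q^{2}$)
$J{\left(w \right)} = -150 + 23 w^{2}$ ($J{\left(w \right)} = \left(-30\right) 5 + 23 w^{2} = -150 + 23 w^{2}$)
$\frac{J{\left(-313 \right)}}{A{\left(7,b \right)} 2383} = \frac{-150 + 23 \left(-313\right)^{2}}{\left(20 - -16\right) 2383} = \frac{-150 + 23 \cdot 97969}{\left(20 + 16\right) 2383} = \frac{-150 + 2253287}{36 \cdot 2383} = \frac{2253137}{85788}$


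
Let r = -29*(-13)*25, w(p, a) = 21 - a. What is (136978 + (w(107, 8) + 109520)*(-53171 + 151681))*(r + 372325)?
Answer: 4119171374454000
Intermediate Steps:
r = 9425 (r = 377*25 = 9425)
(136978 + (w(107, 8) + 109520)*(-53171 + 151681))*(r + 372325) = (136978 + ((21 - 1*8) + 109520)*(-53171 + 151681))*(9425 + 372325) = (136978 + ((21 - 8) + 109520)*98510)*381750 = (136978 + (13 + 109520)*98510)*381750 = (136978 + 109533*98510)*381750 = (136978 + 10790095830)*381750 = 10790232808*381750 = 4119171374454000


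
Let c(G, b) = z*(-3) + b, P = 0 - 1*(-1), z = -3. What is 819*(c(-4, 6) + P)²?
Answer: 209664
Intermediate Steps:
P = 1 (P = 0 + 1 = 1)
c(G, b) = 9 + b (c(G, b) = -3*(-3) + b = 9 + b)
819*(c(-4, 6) + P)² = 819*((9 + 6) + 1)² = 819*(15 + 1)² = 819*16² = 819*256 = 209664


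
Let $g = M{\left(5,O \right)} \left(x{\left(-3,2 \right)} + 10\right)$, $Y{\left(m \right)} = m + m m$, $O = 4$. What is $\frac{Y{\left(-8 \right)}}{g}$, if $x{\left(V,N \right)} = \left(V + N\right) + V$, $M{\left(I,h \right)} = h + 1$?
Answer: $\frac{28}{15} \approx 1.8667$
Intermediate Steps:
$Y{\left(m \right)} = m + m^{2}$
$M{\left(I,h \right)} = 1 + h$
$x{\left(V,N \right)} = N + 2 V$ ($x{\left(V,N \right)} = \left(N + V\right) + V = N + 2 V$)
$g = 30$ ($g = \left(1 + 4\right) \left(\left(2 + 2 \left(-3\right)\right) + 10\right) = 5 \left(\left(2 - 6\right) + 10\right) = 5 \left(-4 + 10\right) = 5 \cdot 6 = 30$)
$\frac{Y{\left(-8 \right)}}{g} = \frac{\left(-8\right) \left(1 - 8\right)}{30} = \left(-8\right) \left(-7\right) \frac{1}{30} = 56 \cdot \frac{1}{30} = \frac{28}{15}$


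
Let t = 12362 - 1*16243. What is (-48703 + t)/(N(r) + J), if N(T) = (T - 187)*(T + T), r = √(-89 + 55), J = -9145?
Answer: -52584*I/(-9213*I + 374*√34) ≈ 5.4048 - 1.2793*I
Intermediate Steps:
r = I*√34 (r = √(-34) = I*√34 ≈ 5.8309*I)
t = -3881 (t = 12362 - 16243 = -3881)
N(T) = 2*T*(-187 + T) (N(T) = (-187 + T)*(2*T) = 2*T*(-187 + T))
(-48703 + t)/(N(r) + J) = (-48703 - 3881)/(2*(I*√34)*(-187 + I*√34) - 9145) = -52584/(2*I*√34*(-187 + I*√34) - 9145) = -52584/(-9145 + 2*I*√34*(-187 + I*√34))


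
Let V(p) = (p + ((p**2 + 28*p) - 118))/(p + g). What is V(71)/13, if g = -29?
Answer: 3491/273 ≈ 12.788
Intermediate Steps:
V(p) = (-118 + p**2 + 29*p)/(-29 + p) (V(p) = (p + ((p**2 + 28*p) - 118))/(p - 29) = (p + (-118 + p**2 + 28*p))/(-29 + p) = (-118 + p**2 + 29*p)/(-29 + p))
V(71)/13 = ((-118 + 71**2 + 29*71)/(-29 + 71))/13 = ((-118 + 5041 + 2059)/42)/13 = ((1/42)*6982)/13 = (1/13)*(3491/21) = 3491/273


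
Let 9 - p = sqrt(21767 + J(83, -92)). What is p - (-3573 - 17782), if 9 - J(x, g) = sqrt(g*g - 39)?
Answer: 21364 - sqrt(21776 - 5*sqrt(337)) ≈ 21217.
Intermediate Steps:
J(x, g) = 9 - sqrt(-39 + g**2) (J(x, g) = 9 - sqrt(g*g - 39) = 9 - sqrt(g**2 - 39) = 9 - sqrt(-39 + g**2))
p = 9 - sqrt(21776 - 5*sqrt(337)) (p = 9 - sqrt(21767 + (9 - sqrt(-39 + (-92)**2))) = 9 - sqrt(21767 + (9 - sqrt(-39 + 8464))) = 9 - sqrt(21767 + (9 - sqrt(8425))) = 9 - sqrt(21767 + (9 - 5*sqrt(337))) = 9 - sqrt(21776 - 5*sqrt(337)) ≈ -138.26)
p - (-3573 - 17782) = (9 - sqrt(21776 - 5*sqrt(337))) - (-3573 - 17782) = (9 - sqrt(21776 - 5*sqrt(337))) - 1*(-21355) = (9 - sqrt(21776 - 5*sqrt(337))) + 21355 = 21364 - sqrt(21776 - 5*sqrt(337))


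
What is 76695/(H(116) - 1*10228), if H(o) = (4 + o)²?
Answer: 76695/4172 ≈ 18.383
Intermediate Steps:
76695/(H(116) - 1*10228) = 76695/((4 + 116)² - 1*10228) = 76695/(120² - 10228) = 76695/(14400 - 10228) = 76695/4172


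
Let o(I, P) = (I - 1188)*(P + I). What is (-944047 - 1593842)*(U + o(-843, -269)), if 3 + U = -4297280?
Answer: 5174276009979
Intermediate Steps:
U = -4297283 (U = -3 - 4297280 = -4297283)
o(I, P) = (-1188 + I)*(I + P)
(-944047 - 1593842)*(U + o(-843, -269)) = (-944047 - 1593842)*(-4297283 + ((-843)² - 1188*(-843) - 1188*(-269) - 843*(-269))) = -2537889*(-4297283 + (710649 + 1001484 + 319572 + 226767)) = -2537889*(-4297283 + 2258472) = -2537889*(-2038811) = 5174276009979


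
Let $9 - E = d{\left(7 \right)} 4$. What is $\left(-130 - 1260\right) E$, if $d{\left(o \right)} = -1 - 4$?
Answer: $-40310$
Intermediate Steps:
$d{\left(o \right)} = -5$ ($d{\left(o \right)} = -1 - 4 = -5$)
$E = 29$ ($E = 9 - \left(-5\right) 4 = 9 - -20 = 9 + 20 = 29$)
$\left(-130 - 1260\right) E = \left(-130 - 1260\right) 29 = \left(-1390\right) 29 = -40310$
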